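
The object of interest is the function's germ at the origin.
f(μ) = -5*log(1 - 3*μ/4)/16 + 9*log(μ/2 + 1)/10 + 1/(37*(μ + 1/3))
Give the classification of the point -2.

The point is a logarithmic branch point.

The term (9/10)*log(1 - μ/(-2)) has argument 1 - -2/(-2) = 0 at -2: a logarithmic (infinitely-sheeted) branch point; the remaining terms are analytic or single-valued there.


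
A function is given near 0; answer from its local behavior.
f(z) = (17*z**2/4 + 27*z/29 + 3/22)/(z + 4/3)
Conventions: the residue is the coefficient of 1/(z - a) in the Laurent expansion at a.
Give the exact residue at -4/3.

At the order-1 pole -4/3 set g(z) = (z - (-4/3))*f(z) = 17*z**2/4 + 27*z/29 + 3/22.
Simple pole: residue = g(a) at a = -4/3, which is 37039/5742.

The residue is 37039/5742.


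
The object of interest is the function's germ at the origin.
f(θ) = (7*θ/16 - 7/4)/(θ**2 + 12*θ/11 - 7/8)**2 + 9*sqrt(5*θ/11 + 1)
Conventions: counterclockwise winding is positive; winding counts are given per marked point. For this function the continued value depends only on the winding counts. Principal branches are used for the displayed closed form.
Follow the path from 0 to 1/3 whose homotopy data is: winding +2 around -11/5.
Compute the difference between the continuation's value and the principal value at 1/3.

Continued minus principal equals 0.

The rational part is single-valued and drops out of the difference; each branch term changes only by its own monodromy.
(9)*sqrt(1 - θ/(-11/5)): winding +2 is even, the square root returns to the same sheet, contribution 0.
Summing the contributions at θ = 1/3 gives 0.


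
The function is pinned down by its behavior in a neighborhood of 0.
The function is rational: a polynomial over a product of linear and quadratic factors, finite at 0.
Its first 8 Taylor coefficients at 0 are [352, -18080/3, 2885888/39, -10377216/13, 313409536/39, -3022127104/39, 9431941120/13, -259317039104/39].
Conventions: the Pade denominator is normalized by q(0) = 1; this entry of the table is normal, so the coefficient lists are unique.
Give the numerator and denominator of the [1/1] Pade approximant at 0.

The Pade approximant has numerator coefficients [352, -37563296/22035]; denominator coefficients [1, 90184/7345].

Taylor coefficients needed (read off): a_0 = 352, a_1 = -18080/3, a_2 = 2885888/39.
Write the denominator as Q(κ) = 1 + q1*κ. Requiring Q*f - P = O(κ^3) with deg P <= 1 kills the coefficients of κ^2..κ^2 in Q*f:
  κ^2: a_2 + q1*a_1 = 0, i.e. 2885888/39 + (-18080/3)*q1 = 0.
Solving this linear system: q1 = 90184/7345.
The numerator is Q*f truncated at degree 1: P0 = a_0 = 352; P1 = a_1 + q1*a_0 = -37563296/22035.


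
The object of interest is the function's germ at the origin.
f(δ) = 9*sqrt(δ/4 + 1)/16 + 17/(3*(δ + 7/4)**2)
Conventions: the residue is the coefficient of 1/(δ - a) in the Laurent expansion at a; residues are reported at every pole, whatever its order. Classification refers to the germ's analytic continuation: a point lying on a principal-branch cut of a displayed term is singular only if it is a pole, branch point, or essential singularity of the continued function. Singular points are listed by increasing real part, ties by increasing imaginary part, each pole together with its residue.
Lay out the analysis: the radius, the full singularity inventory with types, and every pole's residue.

Denominator factor (δ + 7/4)^2: pole of order 2 at -7/4, modulus 7/4.
Branch term (9/16)*sqrt(1 - δ/(-4)): its argument vanishes at δ = -4, a square-root branch point, modulus 4.
The radius of convergence is the smallest modulus among the singular points: 7/4.
The branch term is analytic at -7/4 and contributes nothing to the residue; only the rational part matters.
At the order-2 pole -7/4 set g(δ) = (δ - (-7/4))^2*(rational part) = 17/3.
Order-2 pole: residue = g'(a); g'(-7/4) = 0, so the residue is 0.
List the singular points by increasing real part (a conjugate pair: the negative imaginary part first).

Radius of convergence at 0: 7/4.
At -4: an algebraic (square-root) branch point.
At -7/4: a pole of order 2; residue 0.


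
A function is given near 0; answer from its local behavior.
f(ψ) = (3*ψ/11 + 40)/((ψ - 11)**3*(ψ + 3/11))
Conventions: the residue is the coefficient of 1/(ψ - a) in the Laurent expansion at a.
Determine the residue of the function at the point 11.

The residue is 53141/1906624.

At the order-3 pole 11 set g(ψ) = (ψ - (11))^3*f(ψ) = (3*ψ/11 + 40)/(ψ + 3/11).
Order-3 pole: residue = g''(a)/2; g''(11) = 53141/953312, so the residue is 53141/1906624.


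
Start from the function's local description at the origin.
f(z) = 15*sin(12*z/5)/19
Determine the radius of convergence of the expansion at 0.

The radius of convergence is infinite.

The factor sin(12*z/5) is entire and contributes no finite singular point.
The polynomial part has no poles.
No finite singular points: the Taylor series at 0 converges everywhere.


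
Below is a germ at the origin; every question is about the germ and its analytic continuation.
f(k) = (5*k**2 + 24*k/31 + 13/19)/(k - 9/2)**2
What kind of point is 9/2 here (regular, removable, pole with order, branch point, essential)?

The point is a pole of order 2.

The denominator factor k - 9/2 vanishes at 9/2 and appears to the power 2; the numerator there equals 248365/2356, nonzero, and no other factor vanishes.
Hence a pole whose order is the multiplicity, 2.


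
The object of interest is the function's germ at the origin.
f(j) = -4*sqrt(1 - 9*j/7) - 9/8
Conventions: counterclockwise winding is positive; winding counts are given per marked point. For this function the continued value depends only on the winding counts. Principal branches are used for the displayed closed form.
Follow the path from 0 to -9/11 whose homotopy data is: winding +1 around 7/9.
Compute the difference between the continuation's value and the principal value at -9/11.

Continued minus principal equals (8/77)*sqrt(12166).

The rational part is single-valued and drops out of the difference; each branch term changes only by its own monodromy.
(-4)*sqrt(1 - j/(7/9)): winding +1 is odd, the square root flips sign, contributing -2*(-4)*sqrt(1 - (-9/11)/(7/9)) = -2*(-4)*sqrt(158/77) = (8/77)*sqrt(12166).
Summing the contributions at j = -9/11 gives (8/77)*sqrt(12166).


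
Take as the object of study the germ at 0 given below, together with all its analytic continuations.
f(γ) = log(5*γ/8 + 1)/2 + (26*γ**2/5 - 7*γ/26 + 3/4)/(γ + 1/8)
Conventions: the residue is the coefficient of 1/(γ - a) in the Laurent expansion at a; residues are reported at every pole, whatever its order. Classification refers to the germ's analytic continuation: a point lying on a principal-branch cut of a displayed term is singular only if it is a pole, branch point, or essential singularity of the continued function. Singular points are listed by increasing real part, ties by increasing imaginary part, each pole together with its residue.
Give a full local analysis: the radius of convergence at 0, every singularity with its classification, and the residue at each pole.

Denominator factor (γ + 1/8): pole of order 1 at -1/8, modulus 1/8.
Branch term (1/2)*log(1 - γ/(-8/5)): its argument vanishes at γ = -8/5, a logarithmic branch point, modulus 8/5.
The radius of convergence is the smallest modulus among the singular points: 1/8.
The branch term is analytic at -1/8 and contributes nothing to the residue; only the rational part matters.
At the order-1 pole -1/8 set g(γ) = (γ - (-1/8))*(rational part) = 26*γ**2/5 - 7*γ/26 + 3/4.
Simple pole: residue = g(a) at a = -1/8, which is 1799/2080.
List the singular points by increasing real part (a conjugate pair: the negative imaginary part first).

Radius of convergence at 0: 1/8.
At -8/5: a logarithmic branch point.
At -1/8: a pole of order 1; residue 1799/2080.


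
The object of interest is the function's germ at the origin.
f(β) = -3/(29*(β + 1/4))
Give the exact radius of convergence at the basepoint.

Denominator factor (β + 1/4): pole of order 1 at -1/4, modulus 1/4.
The radius of convergence is the smallest modulus among the singular points: 1/4.

The radius of convergence is 1/4.


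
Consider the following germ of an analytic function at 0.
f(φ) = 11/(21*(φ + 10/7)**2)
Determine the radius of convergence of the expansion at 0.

Denominator factor (φ + 10/7)^2: pole of order 2 at -10/7, modulus 10/7.
The radius of convergence is the smallest modulus among the singular points: 10/7.

The radius of convergence is 10/7.


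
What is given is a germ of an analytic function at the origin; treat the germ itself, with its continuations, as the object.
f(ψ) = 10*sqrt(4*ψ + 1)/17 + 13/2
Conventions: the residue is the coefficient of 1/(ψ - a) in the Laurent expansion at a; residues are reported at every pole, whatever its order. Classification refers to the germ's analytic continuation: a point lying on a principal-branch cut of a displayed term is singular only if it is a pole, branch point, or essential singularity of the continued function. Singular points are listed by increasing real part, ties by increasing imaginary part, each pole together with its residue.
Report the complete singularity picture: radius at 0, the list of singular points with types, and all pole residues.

Branch term (10/17)*sqrt(1 - ψ/(-1/4)): its argument vanishes at ψ = -1/4, a square-root branch point, modulus 1/4.
The radius of convergence is the smallest modulus among the singular points: 1/4.

Radius of convergence at 0: 1/4.
At -1/4: an algebraic (square-root) branch point.


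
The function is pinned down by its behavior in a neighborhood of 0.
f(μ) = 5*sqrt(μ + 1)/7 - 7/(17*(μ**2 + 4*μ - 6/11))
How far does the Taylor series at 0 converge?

Denominator factor (μ**2 + 4*μ - 6/11): discriminant 200/11, real irrational roots -2 + (5/11)*sqrt(22) and -2 - (5/11)*sqrt(22); poles of order 1, moduli -2 + (5/11)*sqrt(22) and 2 + (5/11)*sqrt(22).
Branch term (5/7)*sqrt(1 - μ/(-1)): its argument vanishes at μ = -1, a square-root branch point, modulus 1.
The radius of convergence is the smallest modulus among the singular points: -2 + (5/11)*sqrt(22).

The radius of convergence is -2 + (5/11)*sqrt(22).


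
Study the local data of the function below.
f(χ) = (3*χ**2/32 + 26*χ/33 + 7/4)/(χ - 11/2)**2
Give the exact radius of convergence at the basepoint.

The radius of convergence is 11/2.

Denominator factor (χ - 11/2)^2: pole of order 2 at 11/2, modulus 11/2.
The radius of convergence is the smallest modulus among the singular points: 11/2.


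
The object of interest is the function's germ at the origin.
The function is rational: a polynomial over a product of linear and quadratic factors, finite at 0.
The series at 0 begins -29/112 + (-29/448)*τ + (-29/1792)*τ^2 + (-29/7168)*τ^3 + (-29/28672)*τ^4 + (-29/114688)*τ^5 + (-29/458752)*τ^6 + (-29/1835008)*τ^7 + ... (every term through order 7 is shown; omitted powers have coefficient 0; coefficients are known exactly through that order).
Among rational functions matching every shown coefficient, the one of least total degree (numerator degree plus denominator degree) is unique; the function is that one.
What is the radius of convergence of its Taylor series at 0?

No rational of total degree below 1 reproduces all 8 coefficients; solving the [0/1] Pade equations on them gives f(τ) = 29/(28*(τ - 4)), whose expansion matches every shown term.
Denominator factor (τ - 4): pole of order 1 at 4, modulus 4.
The radius of convergence is the smallest modulus among the singular points: 4.

The radius of convergence is 4.


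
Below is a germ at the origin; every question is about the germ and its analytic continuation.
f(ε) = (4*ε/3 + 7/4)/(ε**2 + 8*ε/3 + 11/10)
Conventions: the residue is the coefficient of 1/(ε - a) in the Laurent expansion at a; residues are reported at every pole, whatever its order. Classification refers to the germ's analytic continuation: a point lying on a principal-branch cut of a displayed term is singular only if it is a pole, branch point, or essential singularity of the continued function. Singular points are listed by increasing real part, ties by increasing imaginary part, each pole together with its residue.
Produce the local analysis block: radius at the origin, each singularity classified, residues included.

Denominator factor (ε**2 + 8*ε/3 + 11/10): discriminant 122/45, real irrational roots -4/3 + (1/30)*sqrt(610) and -4/3 - (1/30)*sqrt(610); poles of order 1, moduli 4/3 - (1/30)*sqrt(610) and 4/3 + (1/30)*sqrt(610).
The radius of convergence is the smallest modulus among the singular points: 4/3 - (1/30)*sqrt(610).
The factor ε**2 + 8*ε/3 + 11/10 splits as (ε - a)(ε - a') with a = -4/3 - (1/30)*sqrt(610), a' = -4/3 + (1/30)*sqrt(610). At the order-1 pole a set g(ε) = (ε - a)*f(ε) = [4*ε/3 + 7/4] / (ε - a').
Simple pole: residue = g(a) at a = -4/3 - (1/30)*sqrt(610), which is 2/3 + (1/1464)*sqrt(610).
The factor ε**2 + 8*ε/3 + 11/10 splits as (ε - a)(ε - a') with a = -4/3 + (1/30)*sqrt(610), a' = -4/3 - (1/30)*sqrt(610). At the order-1 pole a set g(ε) = (ε - a)*f(ε) = [4*ε/3 + 7/4] / (ε - a').
Simple pole: residue = g(a) at a = -4/3 + (1/30)*sqrt(610), which is 2/3 - (1/1464)*sqrt(610).
List the singular points by increasing real part (a conjugate pair: the negative imaginary part first).

Radius of convergence at 0: 4/3 - (1/30)*sqrt(610).
At -4/3 - (1/30)*sqrt(610): a pole of order 1; residue 2/3 + (1/1464)*sqrt(610).
At -4/3 + (1/30)*sqrt(610): a pole of order 1; residue 2/3 - (1/1464)*sqrt(610).


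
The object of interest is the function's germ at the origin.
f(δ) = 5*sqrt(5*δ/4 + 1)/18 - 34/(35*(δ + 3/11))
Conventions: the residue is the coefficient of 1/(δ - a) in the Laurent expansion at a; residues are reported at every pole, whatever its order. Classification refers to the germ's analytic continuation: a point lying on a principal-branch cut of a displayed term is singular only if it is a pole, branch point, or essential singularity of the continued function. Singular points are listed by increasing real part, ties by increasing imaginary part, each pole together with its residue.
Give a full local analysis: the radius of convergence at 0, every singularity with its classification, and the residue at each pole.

Radius of convergence at 0: 3/11.
At -4/5: an algebraic (square-root) branch point.
At -3/11: a pole of order 1; residue -34/35.

Denominator factor (δ + 3/11): pole of order 1 at -3/11, modulus 3/11.
Branch term (5/18)*sqrt(1 - δ/(-4/5)): its argument vanishes at δ = -4/5, a square-root branch point, modulus 4/5.
The radius of convergence is the smallest modulus among the singular points: 3/11.
The branch term is analytic at -3/11 and contributes nothing to the residue; only the rational part matters.
At the order-1 pole -3/11 set g(δ) = (δ - (-3/11))*(rational part) = -34/35.
Simple pole: residue = g(a) at a = -3/11, which is -34/35.
List the singular points by increasing real part (a conjugate pair: the negative imaginary part first).


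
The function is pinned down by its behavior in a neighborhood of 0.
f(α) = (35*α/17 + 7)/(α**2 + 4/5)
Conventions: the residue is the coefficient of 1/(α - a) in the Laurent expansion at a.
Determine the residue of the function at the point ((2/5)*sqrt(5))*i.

The residue is (35/34) - ((7/4)*sqrt(5))*i.

The factor α**2 + 4/5 splits as (α - a)(α - a') with a = ((2/5)*sqrt(5))*i, a' = -((2/5)*sqrt(5))*i. At the order-1 pole a set g(α) = (α - a)*f(α) = [35*α/17 + 7] / (α - a').
Simple pole: residue = g(a) at a = ((2/5)*sqrt(5))*i, which is (35/34) - ((7/4)*sqrt(5))*i.


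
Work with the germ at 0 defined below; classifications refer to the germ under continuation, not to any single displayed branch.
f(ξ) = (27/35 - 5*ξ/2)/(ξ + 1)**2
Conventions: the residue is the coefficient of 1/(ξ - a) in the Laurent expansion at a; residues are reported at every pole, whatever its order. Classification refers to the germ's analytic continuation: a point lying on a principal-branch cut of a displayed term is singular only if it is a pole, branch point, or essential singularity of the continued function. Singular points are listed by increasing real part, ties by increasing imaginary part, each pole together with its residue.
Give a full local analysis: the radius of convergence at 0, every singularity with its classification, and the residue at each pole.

Denominator factor (ξ + 1)^2: pole of order 2 at -1, modulus 1.
The radius of convergence is the smallest modulus among the singular points: 1.
At the order-2 pole -1 set g(ξ) = (ξ - (-1))^2*f(ξ) = 27/35 - 5*ξ/2.
Order-2 pole: residue = g'(a); g'(-1) = -5/2, so the residue is -5/2.

Radius of convergence at 0: 1.
At -1: a pole of order 2; residue -5/2.


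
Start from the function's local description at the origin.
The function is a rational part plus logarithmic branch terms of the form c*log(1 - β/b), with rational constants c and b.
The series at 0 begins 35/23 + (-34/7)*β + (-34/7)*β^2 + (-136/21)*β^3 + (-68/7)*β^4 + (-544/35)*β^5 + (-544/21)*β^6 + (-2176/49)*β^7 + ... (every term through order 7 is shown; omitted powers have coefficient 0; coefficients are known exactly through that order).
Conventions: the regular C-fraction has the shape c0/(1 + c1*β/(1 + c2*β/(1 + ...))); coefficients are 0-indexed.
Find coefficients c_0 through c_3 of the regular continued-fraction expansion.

The regular C-fraction coefficients are [35/23, 782/245, -1027/245, -245/3081].

Taylor coefficients (read off): a_0 = 35/23, a_1 = -34/7, a_2 = -34/7, a_3 = -136/21.
c0 = a_0 = 35/23. Peel one level at a time: if S = 1 + c*β/S' with S'(0) = 1, then c is the β-coefficient of S and S' = c*β/(S - 1).
S_1 = c0/f = 1 + (782/245)*β + (803114/60025)*β^2 + ...; c1 = 782/245.
S_2 = c1*β/(S_1 - 1) = 1 + (-1027/245)*β + (-1/3)*β^2 + ...; c2 = -1027/245.
S_3 = c2*β/(S_2 - 1) = 1 + (-245/3081)*β + ...; c3 = -245/3081.


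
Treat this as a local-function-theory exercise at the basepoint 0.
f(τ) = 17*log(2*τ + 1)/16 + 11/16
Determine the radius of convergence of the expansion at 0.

The radius of convergence is 1/2.

Branch term (17/16)*log(1 - τ/(-1/2)): its argument vanishes at τ = -1/2, a logarithmic branch point, modulus 1/2.
The radius of convergence is the smallest modulus among the singular points: 1/2.


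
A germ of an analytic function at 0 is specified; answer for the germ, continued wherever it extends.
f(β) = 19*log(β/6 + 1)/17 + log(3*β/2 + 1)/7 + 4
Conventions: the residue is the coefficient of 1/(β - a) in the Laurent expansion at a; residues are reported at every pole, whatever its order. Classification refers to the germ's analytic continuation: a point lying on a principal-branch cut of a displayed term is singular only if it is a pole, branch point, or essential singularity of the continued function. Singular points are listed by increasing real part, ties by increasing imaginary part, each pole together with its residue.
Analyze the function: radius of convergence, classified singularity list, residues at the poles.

Radius of convergence at 0: 2/3.
At -6: a logarithmic branch point.
At -2/3: a logarithmic branch point.

Branch term (19/17)*log(1 - β/(-6)): its argument vanishes at β = -6, a logarithmic branch point, modulus 6.
Branch term (1/7)*log(1 - β/(-2/3)): its argument vanishes at β = -2/3, a logarithmic branch point, modulus 2/3.
The radius of convergence is the smallest modulus among the singular points: 2/3.
List the singular points by increasing real part (a conjugate pair: the negative imaginary part first).


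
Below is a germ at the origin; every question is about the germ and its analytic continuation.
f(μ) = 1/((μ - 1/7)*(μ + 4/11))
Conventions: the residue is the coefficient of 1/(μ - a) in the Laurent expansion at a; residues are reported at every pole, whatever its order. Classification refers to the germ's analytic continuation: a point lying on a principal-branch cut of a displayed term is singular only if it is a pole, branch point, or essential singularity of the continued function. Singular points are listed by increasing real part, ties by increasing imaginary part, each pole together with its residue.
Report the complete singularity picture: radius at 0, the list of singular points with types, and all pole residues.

Radius of convergence at 0: 1/7.
At -4/11: a pole of order 1; residue -77/39.
At 1/7: a pole of order 1; residue 77/39.

Denominator factor (μ - 1/7): pole of order 1 at 1/7, modulus 1/7.
Denominator factor (μ + 4/11): pole of order 1 at -4/11, modulus 4/11.
The radius of convergence is the smallest modulus among the singular points: 1/7.
At the order-1 pole -4/11 set g(μ) = (μ - (-4/11))*f(μ) = 1/(μ - 1/7).
Simple pole: residue = g(a) at a = -4/11, which is -77/39.
At the order-1 pole 1/7 set g(μ) = (μ - (1/7))*f(μ) = 1/(μ + 4/11).
Simple pole: residue = g(a) at a = 1/7, which is 77/39.
List the singular points by increasing real part (a conjugate pair: the negative imaginary part first).


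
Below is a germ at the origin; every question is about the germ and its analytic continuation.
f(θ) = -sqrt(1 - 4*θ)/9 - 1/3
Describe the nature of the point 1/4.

The term (-1/9)*sqrt(1 - θ/(1/4)) has argument 1 - 1/4/(1/4) = 0 at 1/4: a square-root (algebraic, two-sheeted) branch point; the remaining terms are analytic or single-valued there.

The point is an algebraic (square-root) branch point.


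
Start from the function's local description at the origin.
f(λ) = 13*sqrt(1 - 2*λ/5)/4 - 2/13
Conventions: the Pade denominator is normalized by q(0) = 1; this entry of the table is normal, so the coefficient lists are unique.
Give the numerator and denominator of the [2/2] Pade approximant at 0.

The Pade approximant has numerator coefficients [161/52, -821/520, 837/5200]; denominator coefficients [1, -3/10, 1/100].

Taylor coefficients needed (expand at 0): a_0 = 161/52, a_1 = -13/20, a_2 = -13/200, a_3 = -13/1000, a_4 = -13/4000.
Write the denominator as Q(λ) = 1 + q1*λ + q2*λ^2. Requiring Q*f - P = O(λ^5) with deg P <= 2 kills the coefficients of λ^3..λ^4 in Q*f:
  λ^3: a_3 + q1*a_2 + q2*a_1 = 0, i.e. -13/1000 + (-13/200)*q1 + (-13/20)*q2 = 0.
  λ^4: a_4 + q1*a_3 + q2*a_2 = 0, i.e. -13/4000 + (-13/1000)*q1 + (-13/200)*q2 = 0.
Solving this linear system: q1 = -3/10, q2 = 1/100.
The numerator is Q*f truncated at degree 2: P0 = a_0 = 161/52; P1 = a_1 + q1*a_0 = -821/520; P2 = a_2 + q1*a_1 + q2*a_0 = 837/5200.


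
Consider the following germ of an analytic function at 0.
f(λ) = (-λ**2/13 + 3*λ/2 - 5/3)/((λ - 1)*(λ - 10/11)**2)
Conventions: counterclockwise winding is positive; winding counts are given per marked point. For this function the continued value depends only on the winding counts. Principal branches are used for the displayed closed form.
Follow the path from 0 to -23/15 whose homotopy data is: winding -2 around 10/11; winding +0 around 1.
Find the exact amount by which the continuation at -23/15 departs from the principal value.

Continued minus principal equals 0.

The function is rational, hence single-valued: continuing it around any pole returns the same value, so the difference is 0.


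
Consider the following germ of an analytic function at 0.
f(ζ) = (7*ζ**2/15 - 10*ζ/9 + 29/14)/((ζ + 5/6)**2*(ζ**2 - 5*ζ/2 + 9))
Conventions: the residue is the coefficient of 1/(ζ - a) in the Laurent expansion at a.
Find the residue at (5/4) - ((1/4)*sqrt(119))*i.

The residue is (38137/1258432) + ((734761/748767040)*sqrt(119))*i.

The factor ζ**2 - 5*ζ/2 + 9 splits as (ζ - a)(ζ - a') with a = (5/4) - ((1/4)*sqrt(119))*i, a' = (5/4) + ((1/4)*sqrt(119))*i. At the order-1 pole a set g(ζ) = (ζ - a)*f(ζ) = [(7*ζ**2/15 - 10*ζ/9 + 29/14)/(ζ + 5/6)**2] / (ζ - a').
Simple pole: residue = g(a) at a = (5/4) - ((1/4)*sqrt(119))*i, which is (38137/1258432) + ((734761/748767040)*sqrt(119))*i.


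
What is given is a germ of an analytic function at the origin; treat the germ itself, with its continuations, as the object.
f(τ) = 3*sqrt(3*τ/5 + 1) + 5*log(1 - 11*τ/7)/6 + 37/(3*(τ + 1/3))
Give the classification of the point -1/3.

The denominator factor τ + 1/3 vanishes at -1/3 and appears to the power 1; the numerator there equals 37/3, nonzero, and no other factor vanishes.
The branch terms are analytic at this point.
Hence a pole whose order is the multiplicity, 1.

The point is a pole of order 1.


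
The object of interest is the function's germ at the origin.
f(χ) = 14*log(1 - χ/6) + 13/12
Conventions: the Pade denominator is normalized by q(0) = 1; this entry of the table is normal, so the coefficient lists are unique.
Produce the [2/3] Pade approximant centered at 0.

The Pade approximant has numerator coefficients [13/12, -78737/31020, 189113/744480]; denominator coefficients [1, -489/2585, 27/4136, 7/139590].


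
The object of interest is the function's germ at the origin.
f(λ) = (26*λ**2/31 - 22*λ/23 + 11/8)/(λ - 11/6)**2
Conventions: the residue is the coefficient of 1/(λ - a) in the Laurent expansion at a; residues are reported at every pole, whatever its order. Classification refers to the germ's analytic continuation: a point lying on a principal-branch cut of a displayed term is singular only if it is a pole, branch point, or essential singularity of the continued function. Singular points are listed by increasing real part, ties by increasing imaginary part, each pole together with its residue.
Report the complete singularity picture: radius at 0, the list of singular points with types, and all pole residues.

Radius of convergence at 0: 11/6.
At 11/6: a pole of order 2; residue 4532/2139.

Denominator factor (λ - 11/6)^2: pole of order 2 at 11/6, modulus 11/6.
The radius of convergence is the smallest modulus among the singular points: 11/6.
At the order-2 pole 11/6 set g(λ) = (λ - (11/6))^2*f(λ) = 26*λ**2/31 - 22*λ/23 + 11/8.
Order-2 pole: residue = g'(a); g'(11/6) = 4532/2139, so the residue is 4532/2139.


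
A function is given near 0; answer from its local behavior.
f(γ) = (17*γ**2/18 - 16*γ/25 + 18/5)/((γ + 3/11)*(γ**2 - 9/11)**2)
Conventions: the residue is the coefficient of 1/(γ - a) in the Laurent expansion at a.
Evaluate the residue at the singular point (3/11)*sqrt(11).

The residue is -2814581/810000 + (74371/135000)*sqrt(11).

The factor γ**2 - 9/11 splits as (γ - a)(γ - a') with a = (3/11)*sqrt(11), a' = -(3/11)*sqrt(11). At the order-2 pole a set g(γ) = (γ - a)^2*f(γ) = [(17*γ**2/18 - 16*γ/25 + 18/5)/(γ + 3/11)] / (γ - a')^2.
Order-2 pole: residue = g'(a); g'((3/11)*sqrt(11)) = -2814581/810000 + (74371/135000)*sqrt(11), so the residue is -2814581/810000 + (74371/135000)*sqrt(11).


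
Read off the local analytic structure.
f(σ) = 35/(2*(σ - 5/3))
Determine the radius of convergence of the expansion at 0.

The radius of convergence is 5/3.

Denominator factor (σ - 5/3): pole of order 1 at 5/3, modulus 5/3.
The radius of convergence is the smallest modulus among the singular points: 5/3.


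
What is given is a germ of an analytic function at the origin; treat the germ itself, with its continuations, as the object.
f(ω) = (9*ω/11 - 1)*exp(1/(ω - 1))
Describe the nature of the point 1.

The exponent 1/(ω - (1)) has a pole at 1, so exp(1/(ω - (1))) takes every nonzero value near it: an essential singularity (not a pole of any order).

The point is an essential singularity.


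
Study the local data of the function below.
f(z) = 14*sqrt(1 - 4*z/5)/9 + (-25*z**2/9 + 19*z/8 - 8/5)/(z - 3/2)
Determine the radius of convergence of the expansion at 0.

The radius of convergence is 5/4.

Denominator factor (z - 3/2): pole of order 1 at 3/2, modulus 3/2.
Branch term (14/9)*sqrt(1 - z/(5/4)): its argument vanishes at z = 5/4, a square-root branch point, modulus 5/4.
The radius of convergence is the smallest modulus among the singular points: 5/4.


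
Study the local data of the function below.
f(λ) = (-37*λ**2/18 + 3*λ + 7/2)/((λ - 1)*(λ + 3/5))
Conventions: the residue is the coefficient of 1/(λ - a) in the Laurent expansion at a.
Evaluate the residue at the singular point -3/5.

At the order-1 pole -3/5 set g(λ) = (λ - (-3/5))*f(λ) = (-37*λ**2/18 + 3*λ + 7/2)/(λ - 1).
Simple pole: residue = g(a) at a = -3/5, which is -3/5.

The residue is -3/5.


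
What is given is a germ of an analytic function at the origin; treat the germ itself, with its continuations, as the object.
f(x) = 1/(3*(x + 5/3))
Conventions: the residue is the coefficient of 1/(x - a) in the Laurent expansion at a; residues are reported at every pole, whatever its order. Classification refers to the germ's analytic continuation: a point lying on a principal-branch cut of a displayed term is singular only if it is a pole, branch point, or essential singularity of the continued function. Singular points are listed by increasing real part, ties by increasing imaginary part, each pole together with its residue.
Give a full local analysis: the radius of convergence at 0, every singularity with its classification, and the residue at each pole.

Denominator factor (x + 5/3): pole of order 1 at -5/3, modulus 5/3.
The radius of convergence is the smallest modulus among the singular points: 5/3.
At the order-1 pole -5/3 set g(x) = (x - (-5/3))*f(x) = 1/3.
Simple pole: residue = g(a) at a = -5/3, which is 1/3.

Radius of convergence at 0: 5/3.
At -5/3: a pole of order 1; residue 1/3.


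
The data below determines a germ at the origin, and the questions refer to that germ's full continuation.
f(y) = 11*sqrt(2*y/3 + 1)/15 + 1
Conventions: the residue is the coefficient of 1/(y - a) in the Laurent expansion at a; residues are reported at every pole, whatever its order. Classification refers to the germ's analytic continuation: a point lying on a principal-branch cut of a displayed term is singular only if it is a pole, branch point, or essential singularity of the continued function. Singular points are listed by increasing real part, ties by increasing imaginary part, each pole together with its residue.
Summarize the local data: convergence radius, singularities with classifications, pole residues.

Radius of convergence at 0: 3/2.
At -3/2: an algebraic (square-root) branch point.

Branch term (11/15)*sqrt(1 - y/(-3/2)): its argument vanishes at y = -3/2, a square-root branch point, modulus 3/2.
The radius of convergence is the smallest modulus among the singular points: 3/2.


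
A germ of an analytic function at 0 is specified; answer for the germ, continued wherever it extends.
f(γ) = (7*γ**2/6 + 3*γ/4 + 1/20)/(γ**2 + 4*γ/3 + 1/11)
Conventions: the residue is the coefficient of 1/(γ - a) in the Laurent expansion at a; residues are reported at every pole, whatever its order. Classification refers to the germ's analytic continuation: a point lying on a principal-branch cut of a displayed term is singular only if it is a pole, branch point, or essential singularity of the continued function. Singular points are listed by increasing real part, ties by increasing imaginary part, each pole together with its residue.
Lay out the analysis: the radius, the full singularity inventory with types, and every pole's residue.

Radius of convergence at 0: 2/3 - (1/33)*sqrt(385).
At -2/3 - (1/33)*sqrt(385): a pole of order 1; residue -29/72 - (2857/138600)*sqrt(385).
At -2/3 + (1/33)*sqrt(385): a pole of order 1; residue -29/72 + (2857/138600)*sqrt(385).

Denominator factor (γ**2 + 4*γ/3 + 1/11): discriminant 140/99, real irrational roots -2/3 + (1/33)*sqrt(385) and -2/3 - (1/33)*sqrt(385); poles of order 1, moduli 2/3 - (1/33)*sqrt(385) and 2/3 + (1/33)*sqrt(385).
The radius of convergence is the smallest modulus among the singular points: 2/3 - (1/33)*sqrt(385).
The factor γ**2 + 4*γ/3 + 1/11 splits as (γ - a)(γ - a') with a = -2/3 - (1/33)*sqrt(385), a' = -2/3 + (1/33)*sqrt(385). At the order-1 pole a set g(γ) = (γ - a)*f(γ) = [7*γ**2/6 + 3*γ/4 + 1/20] / (γ - a').
Simple pole: residue = g(a) at a = -2/3 - (1/33)*sqrt(385), which is -29/72 - (2857/138600)*sqrt(385).
The factor γ**2 + 4*γ/3 + 1/11 splits as (γ - a)(γ - a') with a = -2/3 + (1/33)*sqrt(385), a' = -2/3 - (1/33)*sqrt(385). At the order-1 pole a set g(γ) = (γ - a)*f(γ) = [7*γ**2/6 + 3*γ/4 + 1/20] / (γ - a').
Simple pole: residue = g(a) at a = -2/3 + (1/33)*sqrt(385), which is -29/72 + (2857/138600)*sqrt(385).
List the singular points by increasing real part (a conjugate pair: the negative imaginary part first).


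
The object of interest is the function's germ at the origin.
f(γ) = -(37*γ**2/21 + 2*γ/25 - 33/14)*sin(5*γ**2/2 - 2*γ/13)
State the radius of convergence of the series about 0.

The factor -sin(5*γ**2/2 - 2*γ/13) is entire and contributes no finite singular point.
The polynomial part has no poles.
No finite singular points: the Taylor series at 0 converges everywhere.

The radius of convergence is infinite.


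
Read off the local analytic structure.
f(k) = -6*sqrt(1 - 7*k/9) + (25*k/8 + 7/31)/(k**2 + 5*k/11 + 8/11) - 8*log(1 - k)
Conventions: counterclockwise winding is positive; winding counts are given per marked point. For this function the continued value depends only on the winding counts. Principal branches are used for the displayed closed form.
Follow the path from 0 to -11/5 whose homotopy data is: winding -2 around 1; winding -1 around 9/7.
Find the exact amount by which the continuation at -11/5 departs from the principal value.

The rational part is single-valued and drops out of the difference; each branch term changes only by its own monodromy.
(-6)*sqrt(1 - k/(9/7)): winding -1 is odd, the square root flips sign, contributing -2*(-6)*sqrt(1 - (-11/5)/(9/7)) = -2*(-6)*sqrt(122/45) = (4/5)*sqrt(610).
(-8)*log(1 - k/(1)): each positive loop around 1 adds 2*pi*i to the log, so winding -2 contributes (-8)*(-2)*2*pi*i = (32)*pi*i.
Summing the contributions at k = -11/5 gives ((4/5)*sqrt(610)) + ((32)*pi)*i.

Continued minus principal equals ((4/5)*sqrt(610)) + ((32)*pi)*i.


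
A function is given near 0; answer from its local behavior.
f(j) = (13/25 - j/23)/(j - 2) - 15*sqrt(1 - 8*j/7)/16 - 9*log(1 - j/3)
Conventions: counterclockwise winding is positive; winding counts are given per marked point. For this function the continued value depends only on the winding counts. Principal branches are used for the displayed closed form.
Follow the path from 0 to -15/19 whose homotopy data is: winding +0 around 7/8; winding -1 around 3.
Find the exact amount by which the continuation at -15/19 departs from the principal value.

The rational part is single-valued and drops out of the difference; each branch term changes only by its own monodromy.
(-9)*log(1 - j/(3)): each positive loop around 3 adds 2*pi*i to the log, so winding -1 contributes (-9)*(-1)*2*pi*i = (18)*pi*i.
(-15/16)*sqrt(1 - j/(7/8)): winding +0 is even, the square root returns to the same sheet, contribution 0.
Summing the contributions at j = -15/19 gives (18)*pi*i.

Continued minus principal equals (18)*pi*i.


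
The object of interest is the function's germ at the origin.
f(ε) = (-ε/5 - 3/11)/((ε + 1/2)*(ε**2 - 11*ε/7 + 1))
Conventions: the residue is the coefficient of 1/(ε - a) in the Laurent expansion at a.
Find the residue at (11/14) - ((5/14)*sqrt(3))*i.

The factor ε**2 - 11*ε/7 + 1 splits as (ε - a)(ε - a') with a = (11/14) - ((5/14)*sqrt(3))*i, a' = (11/14) + ((5/14)*sqrt(3))*i. At the order-1 pole a set g(ε) = (ε - a)*f(ε) = [(-ε/5 - 3/11)/(ε + 1/2)] / (ε - a').
Simple pole: residue = g(a) at a = (11/14) - ((5/14)*sqrt(3))*i, which is (7/165) - ((119/825)*sqrt(3))*i.

The residue is (7/165) - ((119/825)*sqrt(3))*i.


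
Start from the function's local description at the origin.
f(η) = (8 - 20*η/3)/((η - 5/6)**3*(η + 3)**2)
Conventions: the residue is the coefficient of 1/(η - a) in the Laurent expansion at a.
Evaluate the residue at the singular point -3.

At the order-2 pole -3 set g(η) = (η - (-3))^2*f(η) = (8 - 20*η/3)/(η - 5/6)**3.
Order-2 pole: residue = g'(a); g'(-3) = -75744/279841, so the residue is -75744/279841.

The residue is -75744/279841.


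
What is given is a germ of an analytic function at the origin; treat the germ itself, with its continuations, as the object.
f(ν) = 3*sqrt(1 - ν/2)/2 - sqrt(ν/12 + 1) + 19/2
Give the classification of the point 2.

The term (3/2)*sqrt(1 - ν/(2)) has argument 1 - 2/(2) = 0 at 2: a square-root (algebraic, two-sheeted) branch point; the remaining terms are analytic or single-valued there.

The point is an algebraic (square-root) branch point.


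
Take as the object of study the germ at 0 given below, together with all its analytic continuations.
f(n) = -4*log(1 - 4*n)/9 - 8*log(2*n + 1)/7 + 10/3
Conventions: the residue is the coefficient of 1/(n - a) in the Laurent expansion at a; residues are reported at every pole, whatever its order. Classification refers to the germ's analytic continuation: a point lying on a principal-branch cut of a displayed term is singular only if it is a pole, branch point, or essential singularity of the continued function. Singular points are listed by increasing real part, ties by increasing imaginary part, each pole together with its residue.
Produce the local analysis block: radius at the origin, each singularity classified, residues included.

Branch term (-8/7)*log(1 - n/(-1/2)): its argument vanishes at n = -1/2, a logarithmic branch point, modulus 1/2.
Branch term (-4/9)*log(1 - n/(1/4)): its argument vanishes at n = 1/4, a logarithmic branch point, modulus 1/4.
The radius of convergence is the smallest modulus among the singular points: 1/4.
List the singular points by increasing real part (a conjugate pair: the negative imaginary part first).

Radius of convergence at 0: 1/4.
At -1/2: a logarithmic branch point.
At 1/4: a logarithmic branch point.


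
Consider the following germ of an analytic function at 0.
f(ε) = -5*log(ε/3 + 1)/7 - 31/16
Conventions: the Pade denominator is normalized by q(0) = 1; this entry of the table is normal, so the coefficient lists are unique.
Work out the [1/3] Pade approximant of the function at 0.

The Pade approximant has numerator coefficients [-31/16, -103235659/159087936]; denominator coefficients [1, 301187/1420428, -660/118369, 4570/9587889].

Taylor coefficients needed (expand at 0): a_0 = -31/16, a_1 = -5/21, a_2 = 5/126, a_3 = -5/567, a_4 = 5/2268.
Write the denominator as Q(ε) = 1 + q1*ε + q2*ε^2 + q3*ε^3. Requiring Q*f - P = O(ε^5) with deg P <= 1 kills the coefficients of ε^2..ε^4 in Q*f:
  ε^2: a_2 + q1*a_1 + q2*a_0 = 0, i.e. 5/126 + (-5/21)*q1 + (-31/16)*q2 = 0.
  ε^3: a_3 + q1*a_2 + q2*a_1 + q3*a_0 = 0, i.e. -5/567 + (5/126)*q1 + (-5/21)*q2 + (-31/16)*q3 = 0.
  ε^4: a_4 + q1*a_3 + q2*a_2 + q3*a_1 = 0, i.e. 5/2268 + (-5/567)*q1 + (5/126)*q2 + (-5/21)*q3 = 0.
Solving this linear system: q1 = 301187/1420428, q2 = -660/118369, q3 = 4570/9587889.
The numerator is Q*f truncated at degree 1: P0 = a_0 = -31/16; P1 = a_1 + q1*a_0 = -103235659/159087936.


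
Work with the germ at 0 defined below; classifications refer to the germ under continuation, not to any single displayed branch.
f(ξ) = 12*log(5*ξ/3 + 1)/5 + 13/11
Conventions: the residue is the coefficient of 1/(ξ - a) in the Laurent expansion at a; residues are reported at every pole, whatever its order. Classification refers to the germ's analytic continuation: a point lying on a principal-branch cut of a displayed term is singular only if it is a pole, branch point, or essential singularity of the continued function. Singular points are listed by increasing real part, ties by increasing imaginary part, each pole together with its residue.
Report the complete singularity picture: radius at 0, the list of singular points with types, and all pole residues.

Radius of convergence at 0: 3/5.
At -3/5: a logarithmic branch point.

Branch term (12/5)*log(1 - ξ/(-3/5)): its argument vanishes at ξ = -3/5, a logarithmic branch point, modulus 3/5.
The radius of convergence is the smallest modulus among the singular points: 3/5.


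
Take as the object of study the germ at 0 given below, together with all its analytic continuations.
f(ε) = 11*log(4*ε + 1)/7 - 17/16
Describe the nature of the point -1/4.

The point is a logarithmic branch point.

The term (11/7)*log(1 - ε/(-1/4)) has argument 1 - -1/4/(-1/4) = 0 at -1/4: a logarithmic (infinitely-sheeted) branch point; the remaining terms are analytic or single-valued there.
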